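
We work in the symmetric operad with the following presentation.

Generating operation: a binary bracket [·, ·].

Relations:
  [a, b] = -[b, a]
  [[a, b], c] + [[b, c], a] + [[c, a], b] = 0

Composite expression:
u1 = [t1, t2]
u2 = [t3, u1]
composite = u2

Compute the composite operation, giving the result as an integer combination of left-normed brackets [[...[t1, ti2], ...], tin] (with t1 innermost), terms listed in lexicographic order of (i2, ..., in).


-[[t1, t2], t3]


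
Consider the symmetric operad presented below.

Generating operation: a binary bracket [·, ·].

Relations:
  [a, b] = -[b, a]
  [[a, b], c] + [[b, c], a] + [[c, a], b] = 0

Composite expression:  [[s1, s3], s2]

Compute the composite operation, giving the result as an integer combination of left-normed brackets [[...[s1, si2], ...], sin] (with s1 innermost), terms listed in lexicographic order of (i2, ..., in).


[[s1, s3], s2]

A multilinear Lie element is pinned by s1-initial words (s1 innermost).
Composite bracket: [[s1, s3], s2]
Applying ab - ba throughout gives 4 signed words (2^2 = 4).
Collect the words opening with s1:
  the word s1s3s2 carries sign +1 and contributes +[[s1, s3], s2]


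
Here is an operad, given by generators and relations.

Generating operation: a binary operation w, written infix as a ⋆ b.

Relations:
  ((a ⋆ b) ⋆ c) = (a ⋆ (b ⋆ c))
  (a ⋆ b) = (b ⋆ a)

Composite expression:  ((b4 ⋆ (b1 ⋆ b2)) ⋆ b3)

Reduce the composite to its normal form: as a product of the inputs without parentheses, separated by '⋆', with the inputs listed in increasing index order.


Key point: w commutes, so take the b-inputs in any fixed order.
(b1 ⋆ b2) flattens to b1 ⋆ b2
(b4 ⋆ (b1 ⋆ b2)) flattens to b4 ⋆ b1 ⋆ b2
((b4 ⋆ (b1 ⋆ b2)) ⋆ b3) flattens to b4 ⋆ b1 ⋆ b2 ⋆ b3
putting the inputs in ascending order: b1 ⋆ b2 ⋆ b3 ⋆ b4

b1 ⋆ b2 ⋆ b3 ⋆ b4


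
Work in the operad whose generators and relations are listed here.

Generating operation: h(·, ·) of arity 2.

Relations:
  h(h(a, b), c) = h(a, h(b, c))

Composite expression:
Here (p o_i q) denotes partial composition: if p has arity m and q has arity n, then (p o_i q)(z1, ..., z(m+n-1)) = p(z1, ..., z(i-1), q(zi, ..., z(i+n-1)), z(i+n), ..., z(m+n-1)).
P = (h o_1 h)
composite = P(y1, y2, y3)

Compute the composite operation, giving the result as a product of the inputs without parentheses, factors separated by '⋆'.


y1 ⋆ y2 ⋆ y3

Every regrouping of h is equal, so read the y-inputs in written order.
h(y1, y2) reduces to y1 ⋆ y2
h(h(y1, y2), y3) reduces to y1 ⋆ y2 ⋆ y3


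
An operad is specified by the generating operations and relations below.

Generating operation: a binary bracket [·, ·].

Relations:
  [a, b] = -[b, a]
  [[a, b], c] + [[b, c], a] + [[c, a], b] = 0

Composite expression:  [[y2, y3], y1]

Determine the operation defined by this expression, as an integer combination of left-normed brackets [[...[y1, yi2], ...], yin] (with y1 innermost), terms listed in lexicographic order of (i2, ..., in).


-[[y1, y2], y3] + [[y1, y3], y2]

Expand each bracket as ab - ba; the y1-initial words give the coefficients.
Composite bracket: [[y2, y3], y1]
Expanding via [a, b] = ab - ba: 4 signed words (2^2 = 4).
Coefficients come from the y1-initial words:
  from y1y2y3, sign -1: term -[[y1, y2], y3]
  from y1y3y2, sign +1: term +[[y1, y3], y2]


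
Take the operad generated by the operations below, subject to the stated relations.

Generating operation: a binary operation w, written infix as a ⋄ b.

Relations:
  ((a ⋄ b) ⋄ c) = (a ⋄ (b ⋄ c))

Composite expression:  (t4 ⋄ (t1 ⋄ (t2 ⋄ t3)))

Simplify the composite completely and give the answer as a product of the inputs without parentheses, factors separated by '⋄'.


t4 ⋄ t1 ⋄ t2 ⋄ t3

Under associativity of w, the answer is the t's in reading order.
(t2 ⋄ t3) reduces to t2 ⋄ t3
(t1 ⋄ (t2 ⋄ t3)) reduces to t1 ⋄ t2 ⋄ t3
(t4 ⋄ (t1 ⋄ (t2 ⋄ t3))) reduces to t4 ⋄ t1 ⋄ t2 ⋄ t3


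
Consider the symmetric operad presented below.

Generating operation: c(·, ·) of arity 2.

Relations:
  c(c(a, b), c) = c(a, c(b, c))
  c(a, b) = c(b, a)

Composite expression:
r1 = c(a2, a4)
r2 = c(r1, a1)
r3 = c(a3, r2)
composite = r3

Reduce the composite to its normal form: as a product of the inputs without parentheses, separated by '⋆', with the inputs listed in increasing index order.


a1 ⋆ a2 ⋆ a3 ⋆ a4

Key point: c commutes, so take the a-inputs in any fixed order.
c(a2, a4) unparenthesizes to a2 ⋆ a4
c(c(a2, a4), a1) unparenthesizes to a2 ⋆ a4 ⋆ a1
c(a3, c(c(a2, a4), a1)) unparenthesizes to a3 ⋆ a2 ⋆ a4 ⋆ a1
commutativity sorts the factors: a1 ⋆ a2 ⋆ a3 ⋆ a4


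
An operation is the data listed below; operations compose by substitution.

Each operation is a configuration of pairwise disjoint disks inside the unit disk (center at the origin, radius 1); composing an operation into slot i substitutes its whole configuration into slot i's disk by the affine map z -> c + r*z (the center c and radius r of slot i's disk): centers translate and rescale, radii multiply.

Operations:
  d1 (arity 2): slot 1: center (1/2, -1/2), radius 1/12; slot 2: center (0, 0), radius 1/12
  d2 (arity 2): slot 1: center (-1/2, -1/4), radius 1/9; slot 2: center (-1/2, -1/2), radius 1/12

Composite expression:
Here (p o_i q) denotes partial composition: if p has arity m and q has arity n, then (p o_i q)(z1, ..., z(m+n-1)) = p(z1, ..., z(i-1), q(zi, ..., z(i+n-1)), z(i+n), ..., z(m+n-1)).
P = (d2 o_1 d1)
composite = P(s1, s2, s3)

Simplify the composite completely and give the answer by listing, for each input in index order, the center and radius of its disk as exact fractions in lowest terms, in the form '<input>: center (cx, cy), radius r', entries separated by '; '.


s1: center (-4/9, -11/36), radius 1/108; s2: center (-1/2, -1/4), radius 1/108; s3: center (-1/2, -1/2), radius 1/12

Each s-disk chains the slot maps above it in d2; radii multiply.
for s1, the 2-step affine chain lands on center (-4/9, -11/36), radius 1/108
for s2, the 2-step affine chain lands on center (-1/2, -1/4), radius 1/108
for s3, the 1-step affine chain lands on center (-1/2, -1/2), radius 1/12


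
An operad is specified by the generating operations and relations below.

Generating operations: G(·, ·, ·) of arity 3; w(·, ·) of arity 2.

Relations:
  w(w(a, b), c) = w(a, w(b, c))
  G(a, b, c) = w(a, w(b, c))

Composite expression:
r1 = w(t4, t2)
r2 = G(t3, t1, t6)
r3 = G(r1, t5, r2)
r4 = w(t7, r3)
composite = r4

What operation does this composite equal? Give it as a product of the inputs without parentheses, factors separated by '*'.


t7 * t4 * t2 * t5 * t3 * t1 * t6

Associativity of w dissolves the nesting; only the t-input order survives.
w(t4, t2) linearizes to t4 * t2
G(t3, t1, t6) linearizes to t3 * t1 * t6
G(w(t4, t2), t5, G(t3, t1, t6)) linearizes to t4 * t2 * t5 * t3 * t1 * t6
w(t7, G(w(t4, t2), t5, G(t3, t1, t6))) linearizes to t7 * t4 * t2 * t5 * t3 * t1 * t6


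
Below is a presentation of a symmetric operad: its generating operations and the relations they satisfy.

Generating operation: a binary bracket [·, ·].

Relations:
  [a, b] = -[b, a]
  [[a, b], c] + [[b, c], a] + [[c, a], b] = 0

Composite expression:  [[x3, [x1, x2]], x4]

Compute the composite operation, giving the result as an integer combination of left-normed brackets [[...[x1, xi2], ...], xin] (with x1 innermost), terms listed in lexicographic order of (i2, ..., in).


-[[[x1, x2], x3], x4]

Skip Jacobi rewriting: expand, keep x1-initial words, read off terms.
Composite bracket: [[x3, [x1, x2]], x4]
Each bracket splits as ab - ba, giving 8 signed words (2^3 = 8).
Coefficients come from the x1-initial words:
  sign of x1x2x3x4 is -1, so it contributes -[[[x1, x2], x3], x4]


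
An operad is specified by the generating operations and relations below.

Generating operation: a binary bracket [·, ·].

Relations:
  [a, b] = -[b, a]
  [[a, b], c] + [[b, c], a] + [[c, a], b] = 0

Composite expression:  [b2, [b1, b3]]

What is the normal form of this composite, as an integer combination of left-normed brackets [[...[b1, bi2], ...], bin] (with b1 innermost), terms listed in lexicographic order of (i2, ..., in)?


Left-normed coefficients sit on the b1-initial expansion words.
Composite bracket: [b2, [b1, b3]]
Under [a, b] = ab - ba we get 4 signed associative words (2^2 = 4).
Words beginning with b1 determine it all:
  word b1b3b2 has sign -1, contributing -[[b1, b3], b2]

-[[b1, b3], b2]


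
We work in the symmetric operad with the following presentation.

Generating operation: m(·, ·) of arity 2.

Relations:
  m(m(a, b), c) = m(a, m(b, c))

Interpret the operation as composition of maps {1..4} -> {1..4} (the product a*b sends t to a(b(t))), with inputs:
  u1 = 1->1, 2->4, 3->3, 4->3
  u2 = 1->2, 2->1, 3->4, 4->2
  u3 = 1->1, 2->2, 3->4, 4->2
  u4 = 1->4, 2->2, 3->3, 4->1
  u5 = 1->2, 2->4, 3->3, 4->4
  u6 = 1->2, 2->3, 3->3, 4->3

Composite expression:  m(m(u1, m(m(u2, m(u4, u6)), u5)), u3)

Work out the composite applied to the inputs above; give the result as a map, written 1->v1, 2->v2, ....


1->3, 2->3, 3->3, 4->3

m(u4, u6) = 1->2, 2->3, 3->3, 4->3
m(u2, m(u4, u6)) = 1->1, 2->4, 3->4, 4->4
m(m(u2, m(u4, u6)), u5) = 1->4, 2->4, 3->4, 4->4
m(u1, m(m(u2, m(u4, u6)), u5)) = 1->3, 2->3, 3->3, 4->3
m(m(u1, m(m(u2, m(u4, u6)), u5)), u3) = 1->3, 2->3, 3->3, 4->3


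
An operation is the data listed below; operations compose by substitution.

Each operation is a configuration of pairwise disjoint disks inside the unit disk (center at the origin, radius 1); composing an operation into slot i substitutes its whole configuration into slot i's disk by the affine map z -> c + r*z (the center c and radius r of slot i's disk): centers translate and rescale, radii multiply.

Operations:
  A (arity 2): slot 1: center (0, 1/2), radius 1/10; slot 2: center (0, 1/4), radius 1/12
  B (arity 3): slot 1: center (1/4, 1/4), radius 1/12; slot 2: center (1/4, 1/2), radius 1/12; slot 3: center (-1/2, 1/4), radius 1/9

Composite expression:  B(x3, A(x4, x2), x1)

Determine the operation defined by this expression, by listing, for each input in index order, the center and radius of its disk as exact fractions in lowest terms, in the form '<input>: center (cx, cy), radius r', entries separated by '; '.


x1: center (-1/2, 1/4), radius 1/9; x2: center (1/4, 25/48), radius 1/144; x3: center (1/4, 1/4), radius 1/12; x4: center (1/4, 13/24), radius 1/120

Only the slot chain above each x matters under B; compose those maps.
input x3: composing its 1 substitution step yields center (1/4, 1/4), radius 1/12
input x4: composing its 2 substitution steps yields center (1/4, 13/24), radius 1/120
input x2: composing its 2 substitution steps yields center (1/4, 25/48), radius 1/144
input x1: composing its 1 substitution step yields center (-1/2, 1/4), radius 1/9


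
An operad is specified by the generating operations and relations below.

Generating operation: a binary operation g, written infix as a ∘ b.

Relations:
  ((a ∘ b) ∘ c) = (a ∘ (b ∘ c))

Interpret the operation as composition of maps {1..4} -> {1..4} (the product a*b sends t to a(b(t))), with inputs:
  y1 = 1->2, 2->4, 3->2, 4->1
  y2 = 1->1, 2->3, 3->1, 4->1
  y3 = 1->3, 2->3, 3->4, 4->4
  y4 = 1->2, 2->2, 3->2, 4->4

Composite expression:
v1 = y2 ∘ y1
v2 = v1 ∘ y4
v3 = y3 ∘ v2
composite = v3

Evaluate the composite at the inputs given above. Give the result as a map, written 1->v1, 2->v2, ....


1->3, 2->3, 3->3, 4->3


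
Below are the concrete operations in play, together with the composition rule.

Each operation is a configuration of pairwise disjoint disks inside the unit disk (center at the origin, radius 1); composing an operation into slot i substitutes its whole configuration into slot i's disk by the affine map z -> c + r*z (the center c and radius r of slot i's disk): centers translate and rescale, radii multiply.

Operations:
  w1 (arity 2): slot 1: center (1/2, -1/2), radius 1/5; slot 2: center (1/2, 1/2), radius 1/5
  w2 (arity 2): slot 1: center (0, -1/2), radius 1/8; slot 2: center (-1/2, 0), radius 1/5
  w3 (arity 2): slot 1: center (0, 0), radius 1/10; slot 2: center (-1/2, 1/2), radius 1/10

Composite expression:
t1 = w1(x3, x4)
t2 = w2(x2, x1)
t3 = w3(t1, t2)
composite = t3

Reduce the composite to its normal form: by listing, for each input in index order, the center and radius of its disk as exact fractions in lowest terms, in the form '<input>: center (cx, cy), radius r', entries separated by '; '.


x1: center (-11/20, 1/2), radius 1/50; x2: center (-1/2, 9/20), radius 1/80; x3: center (1/20, -1/20), radius 1/50; x4: center (1/20, 1/20), radius 1/50

Nesting under w3 composes maps z -> c + r*z down each x-path.
x3: after 2 affine steps, its disk has center (1/20, -1/20), radius 1/50
x4: after 2 affine steps, its disk has center (1/20, 1/20), radius 1/50
x2: after 2 affine steps, its disk has center (-1/2, 9/20), radius 1/80
x1: after 2 affine steps, its disk has center (-11/20, 1/2), radius 1/50


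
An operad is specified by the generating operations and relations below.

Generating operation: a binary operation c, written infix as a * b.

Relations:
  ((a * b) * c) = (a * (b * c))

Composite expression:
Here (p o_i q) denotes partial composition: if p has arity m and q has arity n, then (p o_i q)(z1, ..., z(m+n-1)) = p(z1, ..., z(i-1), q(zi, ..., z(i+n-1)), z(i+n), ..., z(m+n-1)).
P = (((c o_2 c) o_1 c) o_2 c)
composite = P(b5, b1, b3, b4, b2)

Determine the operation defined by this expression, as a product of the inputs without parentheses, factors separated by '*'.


b5 * b1 * b3 * b4 * b2

Every regrouping of c is equal, so read the b-inputs in written order.
(b1 * b3) linearizes to b1 * b3
(b5 * (b1 * b3)) linearizes to b5 * b1 * b3
(b4 * b2) linearizes to b4 * b2
((b5 * (b1 * b3)) * (b4 * b2)) linearizes to b5 * b1 * b3 * b4 * b2


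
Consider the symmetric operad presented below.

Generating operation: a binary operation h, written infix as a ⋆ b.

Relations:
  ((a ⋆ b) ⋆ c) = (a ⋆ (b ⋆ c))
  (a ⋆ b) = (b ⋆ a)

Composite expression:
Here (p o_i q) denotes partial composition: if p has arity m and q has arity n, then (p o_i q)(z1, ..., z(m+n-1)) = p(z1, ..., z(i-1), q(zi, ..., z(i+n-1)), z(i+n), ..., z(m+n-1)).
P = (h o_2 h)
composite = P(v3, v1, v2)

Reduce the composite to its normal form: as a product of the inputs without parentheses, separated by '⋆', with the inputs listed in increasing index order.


Any arrangement under h is one operation, so sort the v-inputs.
(v1 ⋆ v2) unparenthesizes to v1 ⋆ v2
(v3 ⋆ (v1 ⋆ v2)) unparenthesizes to v3 ⋆ v1 ⋆ v2
the factors in increasing index order: v1 ⋆ v2 ⋆ v3

v1 ⋆ v2 ⋆ v3


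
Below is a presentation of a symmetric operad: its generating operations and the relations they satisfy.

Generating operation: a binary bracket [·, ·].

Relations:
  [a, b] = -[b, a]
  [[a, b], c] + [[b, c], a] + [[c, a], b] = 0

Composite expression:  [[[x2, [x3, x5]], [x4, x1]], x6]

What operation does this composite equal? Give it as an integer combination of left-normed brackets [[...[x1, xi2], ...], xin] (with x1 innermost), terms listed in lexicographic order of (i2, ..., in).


Antisymmetry and Jacobi reduce to x1-anchored left-normed brackets.
Composite bracket: [[[x2, [x3, x5]], [x4, x1]], x6]
Full expansion: 32 signed words from ab - ba (2^5 = 32).
Collect the words opening with x1:
  x1x4x2x3x5x6 appears with sign +1, giving the term +[[[[[x1, x4], x2], x3], x5], x6]
  x1x4x2x5x3x6 appears with sign -1, giving the term -[[[[[x1, x4], x2], x5], x3], x6]
  x1x4x3x5x2x6 appears with sign -1, giving the term -[[[[[x1, x4], x3], x5], x2], x6]
  x1x4x5x3x2x6 appears with sign +1, giving the term +[[[[[x1, x4], x5], x3], x2], x6]

[[[[[x1, x4], x2], x3], x5], x6] - [[[[[x1, x4], x2], x5], x3], x6] - [[[[[x1, x4], x3], x5], x2], x6] + [[[[[x1, x4], x5], x3], x2], x6]


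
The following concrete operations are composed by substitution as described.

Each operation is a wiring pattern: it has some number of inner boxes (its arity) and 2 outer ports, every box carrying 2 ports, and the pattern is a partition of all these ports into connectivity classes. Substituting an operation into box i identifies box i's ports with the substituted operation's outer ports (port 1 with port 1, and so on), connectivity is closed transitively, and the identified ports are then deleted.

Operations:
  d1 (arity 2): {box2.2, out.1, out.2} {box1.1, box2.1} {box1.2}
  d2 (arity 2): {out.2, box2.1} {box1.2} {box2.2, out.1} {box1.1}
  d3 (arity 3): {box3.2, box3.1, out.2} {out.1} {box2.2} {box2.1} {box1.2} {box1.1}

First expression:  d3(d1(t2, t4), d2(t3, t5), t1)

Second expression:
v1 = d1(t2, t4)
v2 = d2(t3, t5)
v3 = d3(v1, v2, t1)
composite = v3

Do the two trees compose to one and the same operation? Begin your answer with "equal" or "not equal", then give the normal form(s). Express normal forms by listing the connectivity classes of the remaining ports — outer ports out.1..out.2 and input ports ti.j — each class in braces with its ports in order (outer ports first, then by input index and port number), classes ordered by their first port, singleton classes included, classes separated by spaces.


equal: each reduces to {out.1} {out.2, t1.1, t1.2} {t2.1, t4.1} {t2.2} {t3.1} {t3.2} {t4.2} {t5.1} {t5.2}

The first composite normalizes to {out.1} {out.2, t1.1, t1.2} {t2.1, t4.1} {t2.2} {t3.1} {t3.2} {t4.2} {t5.1} {t5.2}
The second composite normalizes to {out.1} {out.2, t1.1, t1.2} {t2.1, t4.1} {t2.2} {t3.1} {t3.2} {t4.2} {t5.1} {t5.2}
Both agree, so they are equal.


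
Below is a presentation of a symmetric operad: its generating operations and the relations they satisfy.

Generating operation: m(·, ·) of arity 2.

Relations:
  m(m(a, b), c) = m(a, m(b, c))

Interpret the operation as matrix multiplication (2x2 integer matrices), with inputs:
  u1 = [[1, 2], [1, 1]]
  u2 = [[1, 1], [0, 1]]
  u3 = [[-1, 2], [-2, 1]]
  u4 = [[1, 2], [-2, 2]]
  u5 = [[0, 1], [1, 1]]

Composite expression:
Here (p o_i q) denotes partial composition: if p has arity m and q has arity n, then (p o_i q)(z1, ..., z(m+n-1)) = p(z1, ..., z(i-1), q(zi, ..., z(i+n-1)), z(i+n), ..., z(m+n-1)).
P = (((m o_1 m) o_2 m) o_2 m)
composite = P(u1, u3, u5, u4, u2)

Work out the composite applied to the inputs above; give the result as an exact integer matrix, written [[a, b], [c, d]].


[[6, 12], [3, 9]]


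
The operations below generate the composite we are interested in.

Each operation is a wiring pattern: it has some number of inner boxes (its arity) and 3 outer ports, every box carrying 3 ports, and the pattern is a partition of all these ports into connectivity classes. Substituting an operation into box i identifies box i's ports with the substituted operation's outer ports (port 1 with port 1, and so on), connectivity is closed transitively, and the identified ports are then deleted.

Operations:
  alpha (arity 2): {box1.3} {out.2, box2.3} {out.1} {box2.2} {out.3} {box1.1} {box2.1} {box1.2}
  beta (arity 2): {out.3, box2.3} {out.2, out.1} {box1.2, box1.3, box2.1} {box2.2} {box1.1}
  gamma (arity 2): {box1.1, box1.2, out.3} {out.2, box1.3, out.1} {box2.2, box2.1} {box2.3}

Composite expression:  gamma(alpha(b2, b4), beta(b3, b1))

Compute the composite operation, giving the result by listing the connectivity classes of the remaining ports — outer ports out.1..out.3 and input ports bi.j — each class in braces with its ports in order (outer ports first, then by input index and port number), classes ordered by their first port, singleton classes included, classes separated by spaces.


{out.1, out.2} {out.3, b4.3} {b1.1, b3.2, b3.3} {b1.2} {b1.3} {b2.1} {b2.2} {b2.3} {b3.1} {b4.1} {b4.2}

Treat the ports identified at gamma as solder joints: merge, then drop.
stage alpha: inputs (b2, b4), connectivity {out.1} {out.2, b4.3} {out.3} {b2.1} {b2.2} {b2.3} {b4.1} {b4.2}, out.j its boundary
stage beta: inputs (b3, b1), connectivity {out.1, out.2} {out.3, b1.3} {b1.1, b3.2, b3.3} {b1.2} {b3.1}, out.j its boundary
stage gamma: inputs (b2, b4, b3, b1), connectivity {out.1, out.2} {out.3, b4.3} {b1.1, b3.2, b3.3} {b1.2} {b1.3} {b2.1} {b2.2} {b2.3} {b3.1} {b4.1} {b4.2}, out.j its boundary


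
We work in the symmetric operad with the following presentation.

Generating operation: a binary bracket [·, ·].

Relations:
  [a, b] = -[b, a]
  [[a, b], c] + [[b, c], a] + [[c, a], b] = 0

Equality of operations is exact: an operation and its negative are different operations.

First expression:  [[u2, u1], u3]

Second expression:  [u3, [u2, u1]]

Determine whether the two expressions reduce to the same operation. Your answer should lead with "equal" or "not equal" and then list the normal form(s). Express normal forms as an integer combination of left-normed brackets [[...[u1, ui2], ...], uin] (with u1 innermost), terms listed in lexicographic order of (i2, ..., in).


not equal; first: -[[u1, u2], u3]; second: [[u1, u2], u3]

In normal form, the first expression is -[[u1, u2], u3]
In normal form, the second expression is [[u1, u2], u3]
They disagree, so not equal.


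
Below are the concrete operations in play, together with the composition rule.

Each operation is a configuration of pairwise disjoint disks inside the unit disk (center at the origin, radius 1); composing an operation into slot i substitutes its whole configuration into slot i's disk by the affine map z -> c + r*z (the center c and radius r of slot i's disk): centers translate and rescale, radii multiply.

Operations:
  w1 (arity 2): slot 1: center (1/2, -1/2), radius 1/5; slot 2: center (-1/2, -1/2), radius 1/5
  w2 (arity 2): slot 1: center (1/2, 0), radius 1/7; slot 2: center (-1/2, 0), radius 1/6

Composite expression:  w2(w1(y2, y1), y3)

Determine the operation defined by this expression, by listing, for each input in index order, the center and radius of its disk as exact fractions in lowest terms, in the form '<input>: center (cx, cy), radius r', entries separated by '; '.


Each y-disk chains the slot maps above it in w2; radii multiply.
input y2: applying the 2 nested substitutions gives center (4/7, -1/14), radius 1/35
input y1: applying the 2 nested substitutions gives center (3/7, -1/14), radius 1/35
input y3: applying the 1 nested substitution gives center (-1/2, 0), radius 1/6

y1: center (3/7, -1/14), radius 1/35; y2: center (4/7, -1/14), radius 1/35; y3: center (-1/2, 0), radius 1/6


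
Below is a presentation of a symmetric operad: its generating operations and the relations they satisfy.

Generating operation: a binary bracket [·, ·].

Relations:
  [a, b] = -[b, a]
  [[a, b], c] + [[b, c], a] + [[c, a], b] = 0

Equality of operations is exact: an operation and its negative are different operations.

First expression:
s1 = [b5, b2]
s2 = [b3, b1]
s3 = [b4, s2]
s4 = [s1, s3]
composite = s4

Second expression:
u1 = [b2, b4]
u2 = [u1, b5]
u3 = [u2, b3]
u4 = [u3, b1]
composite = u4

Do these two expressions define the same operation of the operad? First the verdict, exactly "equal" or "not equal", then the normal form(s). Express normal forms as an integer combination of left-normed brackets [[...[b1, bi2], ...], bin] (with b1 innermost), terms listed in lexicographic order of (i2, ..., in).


Normal form of the first expression: [[[[b1, b3], b4], b2], b5] - [[[[b1, b3], b4], b5], b2]
Normal form of the second expression: -[[[[b1, b2], b4], b5], b3] + [[[[b1, b3], b2], b4], b5] - [[[[b1, b3], b4], b2], b5] - [[[[b1, b3], b5], b2], b4] + [[[[b1, b3], b5], b4], b2] + [[[[b1, b4], b2], b5], b3] + [[[[b1, b5], b2], b4], b3] - [[[[b1, b5], b4], b2], b3]
Different reductions; not equal.

not equal; the first gives [[[[b1, b3], b4], b2], b5] - [[[[b1, b3], b4], b5], b2] and the second -[[[[b1, b2], b4], b5], b3] + [[[[b1, b3], b2], b4], b5] - [[[[b1, b3], b4], b2], b5] - [[[[b1, b3], b5], b2], b4] + [[[[b1, b3], b5], b4], b2] + [[[[b1, b4], b2], b5], b3] + [[[[b1, b5], b2], b4], b3] - [[[[b1, b5], b4], b2], b3]


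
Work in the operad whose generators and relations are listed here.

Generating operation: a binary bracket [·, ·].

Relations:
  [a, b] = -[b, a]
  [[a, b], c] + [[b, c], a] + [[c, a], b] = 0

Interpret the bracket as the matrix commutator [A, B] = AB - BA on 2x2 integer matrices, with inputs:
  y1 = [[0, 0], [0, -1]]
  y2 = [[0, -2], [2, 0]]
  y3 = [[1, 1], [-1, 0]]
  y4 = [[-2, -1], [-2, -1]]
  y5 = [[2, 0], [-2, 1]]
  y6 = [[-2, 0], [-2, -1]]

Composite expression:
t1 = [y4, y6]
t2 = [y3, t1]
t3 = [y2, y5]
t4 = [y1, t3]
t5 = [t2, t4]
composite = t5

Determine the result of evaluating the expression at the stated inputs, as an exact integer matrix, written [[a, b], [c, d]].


[[18, -4], [-4, -18]]

[y4, y6] = [[2, -1], [0, -2]]
[y3, [y4, y6]] = [[-1, -5], [-4, 1]]
[y2, y5] = [[4, 2], [2, -4]]
[y1, [y2, y5]] = [[0, 2], [-2, 0]]
[[y3, [y4, y6]], [y1, [y2, y5]]] = [[18, -4], [-4, -18]]


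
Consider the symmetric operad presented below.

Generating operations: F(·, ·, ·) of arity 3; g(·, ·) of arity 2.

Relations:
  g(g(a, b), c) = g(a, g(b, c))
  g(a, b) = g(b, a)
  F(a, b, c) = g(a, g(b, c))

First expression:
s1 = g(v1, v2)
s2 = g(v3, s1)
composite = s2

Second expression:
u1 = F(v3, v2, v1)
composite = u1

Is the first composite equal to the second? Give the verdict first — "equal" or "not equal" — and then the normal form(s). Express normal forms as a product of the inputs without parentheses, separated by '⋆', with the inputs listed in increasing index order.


In normal form, the first expression is v1 ⋆ v2 ⋆ v3
In normal form, the second expression is v1 ⋆ v2 ⋆ v3
One common form — equal.

equal; both compose to v1 ⋆ v2 ⋆ v3


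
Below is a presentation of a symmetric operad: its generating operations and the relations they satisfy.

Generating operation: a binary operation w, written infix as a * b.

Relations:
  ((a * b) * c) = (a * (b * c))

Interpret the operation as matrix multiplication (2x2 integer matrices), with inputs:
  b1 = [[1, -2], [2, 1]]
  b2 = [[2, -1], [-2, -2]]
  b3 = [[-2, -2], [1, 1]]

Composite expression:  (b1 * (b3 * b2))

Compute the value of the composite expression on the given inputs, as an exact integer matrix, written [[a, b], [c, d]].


[[0, 12], [0, 9]]

(b3 * b2) = [[0, 6], [0, -3]]
(b1 * (b3 * b2)) = [[0, 12], [0, 9]]


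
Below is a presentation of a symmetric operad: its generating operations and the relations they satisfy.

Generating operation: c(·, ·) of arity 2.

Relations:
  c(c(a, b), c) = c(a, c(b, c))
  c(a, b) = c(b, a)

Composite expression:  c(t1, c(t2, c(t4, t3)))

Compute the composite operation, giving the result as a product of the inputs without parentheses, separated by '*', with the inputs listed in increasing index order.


Shape and order are irrelevant to c; the t-input set decides.
c(t4, t3) reduces to t4 * t3
c(t2, c(t4, t3)) reduces to t2 * t4 * t3
c(t1, c(t2, c(t4, t3))) reduces to t1 * t2 * t4 * t3
reordering the factors by index: t1 * t2 * t3 * t4

t1 * t2 * t3 * t4


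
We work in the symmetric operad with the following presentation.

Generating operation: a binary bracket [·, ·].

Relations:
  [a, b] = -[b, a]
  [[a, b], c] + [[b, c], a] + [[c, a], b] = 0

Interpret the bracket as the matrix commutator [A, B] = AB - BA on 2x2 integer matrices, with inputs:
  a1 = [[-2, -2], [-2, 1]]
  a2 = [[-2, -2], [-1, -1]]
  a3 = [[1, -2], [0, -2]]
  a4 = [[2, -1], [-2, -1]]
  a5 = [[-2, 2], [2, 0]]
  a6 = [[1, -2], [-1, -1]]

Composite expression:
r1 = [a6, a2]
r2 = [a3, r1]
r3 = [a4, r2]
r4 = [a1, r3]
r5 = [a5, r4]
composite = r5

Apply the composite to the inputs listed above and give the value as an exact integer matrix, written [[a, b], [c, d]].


[a6, a2] = [[0, -6], [3, 0]]
[a3, [a6, a2]] = [[-6, -18], [-9, 6]]
[a4, [a3, [a6, a2]]] = [[-27, -66], [51, 27]]
[a1, [a4, [a3, [a6, a2]]]] = [[-234, 90], [261, 234]]
[a5, [a1, [a4, [a3, [a6, a2]]]]] = [[342, 756], [-414, -342]]

[[342, 756], [-414, -342]]


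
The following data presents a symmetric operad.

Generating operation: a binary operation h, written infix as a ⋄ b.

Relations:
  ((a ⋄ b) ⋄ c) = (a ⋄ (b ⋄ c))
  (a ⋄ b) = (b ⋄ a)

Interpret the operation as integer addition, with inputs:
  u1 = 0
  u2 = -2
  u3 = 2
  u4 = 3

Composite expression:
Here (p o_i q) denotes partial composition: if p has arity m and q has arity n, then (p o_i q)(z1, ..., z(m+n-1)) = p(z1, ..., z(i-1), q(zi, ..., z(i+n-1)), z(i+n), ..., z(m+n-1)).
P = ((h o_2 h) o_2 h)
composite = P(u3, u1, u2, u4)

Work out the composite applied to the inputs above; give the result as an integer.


(u1 ⋄ u2) = -2
((u1 ⋄ u2) ⋄ u4) = 1
(u3 ⋄ ((u1 ⋄ u2) ⋄ u4)) = 3

3


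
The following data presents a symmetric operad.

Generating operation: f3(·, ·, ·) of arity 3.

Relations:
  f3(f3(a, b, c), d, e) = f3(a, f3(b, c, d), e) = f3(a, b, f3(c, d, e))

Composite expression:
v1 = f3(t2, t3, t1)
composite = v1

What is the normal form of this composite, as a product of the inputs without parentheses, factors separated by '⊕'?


t2 ⊕ t3 ⊕ t1

All parenthesizations of f3 agree; list the t-inputs left to right.
f3(t2, t3, t1) linearizes to t2 ⊕ t3 ⊕ t1


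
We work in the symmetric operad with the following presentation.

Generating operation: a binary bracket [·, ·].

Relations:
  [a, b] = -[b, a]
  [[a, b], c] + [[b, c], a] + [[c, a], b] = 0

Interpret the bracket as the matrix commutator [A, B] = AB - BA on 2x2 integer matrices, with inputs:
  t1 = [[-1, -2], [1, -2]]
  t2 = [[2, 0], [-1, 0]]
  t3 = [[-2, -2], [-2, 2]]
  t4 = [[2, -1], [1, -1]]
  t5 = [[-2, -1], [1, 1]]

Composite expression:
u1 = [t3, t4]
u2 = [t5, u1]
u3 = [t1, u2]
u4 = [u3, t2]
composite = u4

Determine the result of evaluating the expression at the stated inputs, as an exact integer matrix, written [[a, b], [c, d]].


[[70, 140], [128, -70]]

[t3, t4] = [[-4, 10], [-2, 4]]
[t5, [t3, t4]] = [[-8, -38], [-14, 8]]
[t1, [t5, [t3, t4]]] = [[66, -70], [-2, -66]]
[[t1, [t5, [t3, t4]]], t2] = [[70, 140], [128, -70]]


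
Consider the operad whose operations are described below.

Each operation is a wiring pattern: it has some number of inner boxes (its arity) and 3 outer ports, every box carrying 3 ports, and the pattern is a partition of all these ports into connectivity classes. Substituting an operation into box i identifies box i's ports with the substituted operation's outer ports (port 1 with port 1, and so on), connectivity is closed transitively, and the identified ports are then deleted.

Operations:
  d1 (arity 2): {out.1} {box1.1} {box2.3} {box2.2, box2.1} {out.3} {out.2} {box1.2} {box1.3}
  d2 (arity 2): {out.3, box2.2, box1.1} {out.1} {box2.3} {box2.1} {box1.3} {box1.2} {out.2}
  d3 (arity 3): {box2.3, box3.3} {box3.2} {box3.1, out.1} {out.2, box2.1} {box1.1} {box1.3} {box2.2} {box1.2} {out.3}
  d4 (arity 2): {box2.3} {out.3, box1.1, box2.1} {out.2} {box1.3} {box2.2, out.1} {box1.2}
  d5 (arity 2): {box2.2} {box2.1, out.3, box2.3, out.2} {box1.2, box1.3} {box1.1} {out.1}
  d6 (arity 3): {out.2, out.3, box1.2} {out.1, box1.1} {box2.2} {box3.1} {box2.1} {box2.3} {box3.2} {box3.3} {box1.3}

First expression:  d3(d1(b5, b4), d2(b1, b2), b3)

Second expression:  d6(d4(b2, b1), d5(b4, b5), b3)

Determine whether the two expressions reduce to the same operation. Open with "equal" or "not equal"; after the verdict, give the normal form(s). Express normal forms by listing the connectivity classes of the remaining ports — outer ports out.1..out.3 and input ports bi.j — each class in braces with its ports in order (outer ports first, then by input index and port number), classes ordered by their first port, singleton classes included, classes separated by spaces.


not equal — first {out.1, b3.1} {out.2} {out.3} {b1.1, b2.2, b3.3} {b1.2} {b1.3} {b2.1} {b2.3} {b3.2} {b4.1, b4.2} {b4.3} {b5.1} {b5.2} {b5.3}, second {out.1, b1.2} {out.2, out.3} {b1.1, b2.1} {b1.3} {b2.2} {b2.3} {b3.1} {b3.2} {b3.3} {b4.1} {b4.2, b4.3} {b5.1, b5.3} {b5.2}

Normal form of the first expression: {out.1, b3.1} {out.2} {out.3} {b1.1, b2.2, b3.3} {b1.2} {b1.3} {b2.1} {b2.3} {b3.2} {b4.1, b4.2} {b4.3} {b5.1} {b5.2} {b5.3}
Normal form of the second expression: {out.1, b1.2} {out.2, out.3} {b1.1, b2.1} {b1.3} {b2.2} {b2.3} {b3.1} {b3.2} {b3.3} {b4.1} {b4.2, b4.3} {b5.1, b5.3} {b5.2}
The forms do not match — not equal.


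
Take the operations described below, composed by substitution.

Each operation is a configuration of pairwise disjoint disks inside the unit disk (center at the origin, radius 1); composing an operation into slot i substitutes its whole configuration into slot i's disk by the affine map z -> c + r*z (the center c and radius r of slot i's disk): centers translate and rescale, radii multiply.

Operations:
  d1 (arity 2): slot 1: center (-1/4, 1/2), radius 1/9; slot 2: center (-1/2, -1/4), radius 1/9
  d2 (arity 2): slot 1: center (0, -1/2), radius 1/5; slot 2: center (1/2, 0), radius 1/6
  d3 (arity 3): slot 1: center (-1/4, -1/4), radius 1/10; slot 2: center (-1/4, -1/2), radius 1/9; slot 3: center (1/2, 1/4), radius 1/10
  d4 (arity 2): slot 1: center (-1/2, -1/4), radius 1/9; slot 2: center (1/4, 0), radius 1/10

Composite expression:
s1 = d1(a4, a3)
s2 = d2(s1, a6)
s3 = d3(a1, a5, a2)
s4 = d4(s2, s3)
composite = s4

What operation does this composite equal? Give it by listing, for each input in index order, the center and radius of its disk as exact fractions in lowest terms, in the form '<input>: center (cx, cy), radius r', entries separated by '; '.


a1: center (9/40, -1/40), radius 1/100; a2: center (3/10, 1/40), radius 1/100; a3: center (-23/45, -14/45), radius 1/405; a4: center (-91/180, -53/180), radius 1/405; a5: center (9/40, -1/20), radius 1/90; a6: center (-4/9, -1/4), radius 1/54

Follow each a-input down from d4: c' goes to c + r*c', radius to r*r'.
a4: after 3 affine steps, its disk has center (-91/180, -53/180), radius 1/405
a3: after 3 affine steps, its disk has center (-23/45, -14/45), radius 1/405
a6: after 2 affine steps, its disk has center (-4/9, -1/4), radius 1/54
a1: after 2 affine steps, its disk has center (9/40, -1/40), radius 1/100
a5: after 2 affine steps, its disk has center (9/40, -1/20), radius 1/90
a2: after 2 affine steps, its disk has center (3/10, 1/40), radius 1/100


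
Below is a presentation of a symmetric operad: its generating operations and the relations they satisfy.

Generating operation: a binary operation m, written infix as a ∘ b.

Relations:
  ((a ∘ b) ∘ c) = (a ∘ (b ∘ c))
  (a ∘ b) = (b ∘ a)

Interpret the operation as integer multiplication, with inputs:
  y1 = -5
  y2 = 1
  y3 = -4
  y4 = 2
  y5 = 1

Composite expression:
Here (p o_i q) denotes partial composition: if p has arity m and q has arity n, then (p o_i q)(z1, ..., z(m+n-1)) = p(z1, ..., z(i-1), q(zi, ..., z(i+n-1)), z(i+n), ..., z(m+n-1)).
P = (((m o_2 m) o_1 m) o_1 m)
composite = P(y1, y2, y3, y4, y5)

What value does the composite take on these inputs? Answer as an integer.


40


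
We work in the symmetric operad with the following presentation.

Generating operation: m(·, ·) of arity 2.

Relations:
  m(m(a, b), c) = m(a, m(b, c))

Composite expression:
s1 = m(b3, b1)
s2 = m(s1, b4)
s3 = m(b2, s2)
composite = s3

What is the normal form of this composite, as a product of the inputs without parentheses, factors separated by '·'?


b2 · b3 · b1 · b4

Every regrouping of m is equal, so read the b-inputs in written order.
m(b3, b1) linearizes to b3 · b1
m(m(b3, b1), b4) linearizes to b3 · b1 · b4
m(b2, m(m(b3, b1), b4)) linearizes to b2 · b3 · b1 · b4


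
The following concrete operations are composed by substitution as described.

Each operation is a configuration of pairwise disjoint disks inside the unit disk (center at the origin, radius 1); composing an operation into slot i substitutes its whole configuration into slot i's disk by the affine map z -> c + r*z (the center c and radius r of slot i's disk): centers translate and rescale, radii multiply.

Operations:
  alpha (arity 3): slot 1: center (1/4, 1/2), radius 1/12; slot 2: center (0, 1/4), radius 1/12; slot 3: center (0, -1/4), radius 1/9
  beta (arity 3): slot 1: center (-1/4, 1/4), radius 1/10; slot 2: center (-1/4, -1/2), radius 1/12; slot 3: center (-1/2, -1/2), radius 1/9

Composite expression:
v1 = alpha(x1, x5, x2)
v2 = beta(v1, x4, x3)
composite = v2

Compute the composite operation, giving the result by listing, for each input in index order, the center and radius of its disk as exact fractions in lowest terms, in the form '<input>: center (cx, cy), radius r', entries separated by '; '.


Only the slot chain above each x matters under beta; compose those maps.
input x1: applying the 2 nested substitutions gives center (-9/40, 3/10), radius 1/120
input x5: applying the 2 nested substitutions gives center (-1/4, 11/40), radius 1/120
input x2: applying the 2 nested substitutions gives center (-1/4, 9/40), radius 1/90
input x4: applying the 1 nested substitution gives center (-1/4, -1/2), radius 1/12
input x3: applying the 1 nested substitution gives center (-1/2, -1/2), radius 1/9

x1: center (-9/40, 3/10), radius 1/120; x2: center (-1/4, 9/40), radius 1/90; x3: center (-1/2, -1/2), radius 1/9; x4: center (-1/4, -1/2), radius 1/12; x5: center (-1/4, 11/40), radius 1/120


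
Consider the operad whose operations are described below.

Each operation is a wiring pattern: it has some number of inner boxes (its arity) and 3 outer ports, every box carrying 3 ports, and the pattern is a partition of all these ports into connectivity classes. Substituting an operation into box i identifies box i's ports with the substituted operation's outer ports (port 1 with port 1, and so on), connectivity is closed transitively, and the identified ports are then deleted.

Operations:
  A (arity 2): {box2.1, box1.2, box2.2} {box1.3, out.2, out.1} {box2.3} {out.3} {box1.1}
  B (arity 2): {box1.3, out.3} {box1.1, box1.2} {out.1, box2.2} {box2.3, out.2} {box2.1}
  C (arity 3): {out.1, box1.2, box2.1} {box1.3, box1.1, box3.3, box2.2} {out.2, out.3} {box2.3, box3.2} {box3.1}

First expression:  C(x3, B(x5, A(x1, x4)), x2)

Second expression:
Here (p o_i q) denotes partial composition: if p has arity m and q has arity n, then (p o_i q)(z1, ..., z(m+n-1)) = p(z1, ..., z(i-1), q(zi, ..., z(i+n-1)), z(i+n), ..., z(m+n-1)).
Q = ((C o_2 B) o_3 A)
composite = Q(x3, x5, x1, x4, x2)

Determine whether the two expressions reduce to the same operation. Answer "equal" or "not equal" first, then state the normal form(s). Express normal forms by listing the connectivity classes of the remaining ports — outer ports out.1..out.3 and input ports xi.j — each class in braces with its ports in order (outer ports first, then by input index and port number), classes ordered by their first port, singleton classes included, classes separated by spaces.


In normal form, the first expression is {out.1, x1.3, x3.2} {out.2, out.3} {x1.1} {x1.2, x4.1, x4.2} {x2.1} {x2.2, x5.3} {x2.3, x3.1, x3.3} {x4.3} {x5.1, x5.2}
In normal form, the second expression is {out.1, x1.3, x3.2} {out.2, out.3} {x1.1} {x1.2, x4.1, x4.2} {x2.1} {x2.2, x5.3} {x2.3, x3.1, x3.3} {x4.3} {x5.1, x5.2}
Same normal form: equal.

equal — both sides give {out.1, x1.3, x3.2} {out.2, out.3} {x1.1} {x1.2, x4.1, x4.2} {x2.1} {x2.2, x5.3} {x2.3, x3.1, x3.3} {x4.3} {x5.1, x5.2}


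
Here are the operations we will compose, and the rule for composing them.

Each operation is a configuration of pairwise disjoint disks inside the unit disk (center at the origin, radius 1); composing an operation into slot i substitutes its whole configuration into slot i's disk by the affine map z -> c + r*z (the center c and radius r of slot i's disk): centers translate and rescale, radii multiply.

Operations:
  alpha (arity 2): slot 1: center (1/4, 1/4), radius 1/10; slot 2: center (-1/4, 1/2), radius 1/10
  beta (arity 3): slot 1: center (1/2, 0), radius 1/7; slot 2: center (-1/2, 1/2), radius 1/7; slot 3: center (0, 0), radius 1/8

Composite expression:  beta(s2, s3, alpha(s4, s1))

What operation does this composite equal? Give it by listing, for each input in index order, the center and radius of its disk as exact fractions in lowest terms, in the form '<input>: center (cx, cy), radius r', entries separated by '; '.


s1: center (-1/32, 1/16), radius 1/80; s2: center (1/2, 0), radius 1/7; s3: center (-1/2, 1/2), radius 1/7; s4: center (1/32, 1/32), radius 1/80
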